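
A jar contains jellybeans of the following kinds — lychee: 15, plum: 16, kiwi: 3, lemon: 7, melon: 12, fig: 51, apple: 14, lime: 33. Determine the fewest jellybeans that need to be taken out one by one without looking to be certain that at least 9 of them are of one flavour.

An adversary could hand out at most 8 jellybeans per flavour (kiwi, lemon run out sooner): 8 + 8 + 3 + 7 + 8 + 8 + 8 + 8 = 58 jellybeans and still no flavour has 9.
One more jellybean lands in a flavour already at 8, so 59 draws are enough and 58 are not.

59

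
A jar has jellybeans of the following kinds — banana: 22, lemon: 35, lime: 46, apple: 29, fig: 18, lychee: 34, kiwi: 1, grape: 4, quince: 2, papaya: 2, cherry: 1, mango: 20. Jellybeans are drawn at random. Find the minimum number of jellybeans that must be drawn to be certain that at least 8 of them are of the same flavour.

60

The 12 flavours are the holes; the jellybeans drawn are the pigeons.
To avoid 8 of any one flavour, the worst case takes at most 7 of each flavour, or every jellybean of a flavour that has fewer than 7.
That gives 7 + 7 + 7 + 7 + 7 + 7 + 1 + 4 + 2 + 2 + 1 + 7 = 59 jellybeans with no flavour reaching 8.
The next jellybean forces some flavour to 8, so 59 + 1 = 60.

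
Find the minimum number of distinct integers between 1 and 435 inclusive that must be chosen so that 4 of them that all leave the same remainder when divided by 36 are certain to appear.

The 36 residue classes mod 36 are the pigeonholes.
With 108 integers one could put 3 in each residue class and have no class reach 4.
The 109th integer pushes some class to 4, so 36·3 + 1 = 109.

109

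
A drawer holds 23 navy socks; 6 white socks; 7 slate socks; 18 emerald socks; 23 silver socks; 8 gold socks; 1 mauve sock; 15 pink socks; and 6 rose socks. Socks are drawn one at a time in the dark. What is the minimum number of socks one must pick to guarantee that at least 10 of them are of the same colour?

The 9 colours are the holes; the socks drawn are the pigeons.
To avoid 10 of any one colour, the worst case takes at most 9 of each colour, or every sock of a colour that has fewer than 9.
That gives 9 + 6 + 7 + 9 + 9 + 8 + 1 + 9 + 6 = 64 socks with no colour reaching 10.
The next sock forces some colour to 10, so 64 + 1 = 65.

65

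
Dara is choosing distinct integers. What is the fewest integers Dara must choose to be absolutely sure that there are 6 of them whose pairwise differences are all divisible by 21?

Integers whose pairwise differences are multiples of 21 are exactly those sharing a remainder mod 21. The 21 residue classes mod 21 are the pigeonholes.
With 105 integers one could put 5 in each residue class and have no class reach 6.
The 106th integer pushes some class to 6, so 21·5 + 1 = 106.

106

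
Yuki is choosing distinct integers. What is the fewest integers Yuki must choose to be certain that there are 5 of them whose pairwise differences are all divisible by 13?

53

Integers whose pairwise differences are multiples of 13 are exactly those sharing a remainder mod 13. By pigeonhole, the 13 residue classes mod 13 are the pigeonholes.
With 52 integers one could put 4 in each residue class and have no class reach 5.
The 53rd integer pushes some class to 5, so 13·4 + 1 = 53.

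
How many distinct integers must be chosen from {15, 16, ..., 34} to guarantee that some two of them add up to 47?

Two chosen integers sum to 47 exactly when both halves of some pair {x, 47−x} with 15 ≤ x ≤ 47−x ≤ 32 are chosen — 9 such pairs.
The remaining 2 elements (those with no distinct partner in range) can never complete a 47-sum, so the worst case takes all of them and one from each pair: 2 + 9 = 11.
The 12th integer has to be the second member of some pair, so 11 + 1 = 12.

12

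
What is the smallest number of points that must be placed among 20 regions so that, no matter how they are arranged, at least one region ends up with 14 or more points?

261

With 260 points one could put exactly 13 in each of the 20 regions, and no region would reach 14.
By the pigeonhole principle, one more point must land in a region that already has 13, giving it 14.
So 20 × 13 + 1 = 261 points are required.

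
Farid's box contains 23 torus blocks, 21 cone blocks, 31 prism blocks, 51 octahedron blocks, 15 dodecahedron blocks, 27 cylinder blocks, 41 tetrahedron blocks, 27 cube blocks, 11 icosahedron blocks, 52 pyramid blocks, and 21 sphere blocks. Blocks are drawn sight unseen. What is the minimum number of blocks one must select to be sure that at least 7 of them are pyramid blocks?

In the worst case for collecting pyramid blocks, every non-pyramid block comes out first.
There are 23 + 21 + 31 + 51 + 15 + 27 + 41 + 27 + 11 + 21 = 268 non-pyramid blocks altogether.
After those, each further block must be pyramid, so 268 + 7 = 275 draws guarantee 7 pyramid blocks.

275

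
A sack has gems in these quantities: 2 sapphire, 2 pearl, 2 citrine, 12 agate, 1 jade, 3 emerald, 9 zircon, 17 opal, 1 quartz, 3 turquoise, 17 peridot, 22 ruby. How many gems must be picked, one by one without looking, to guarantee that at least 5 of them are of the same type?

35

The 12 types are the holes; the gems drawn are the pigeons.
To avoid 5 of any one type, the worst case takes at most 4 of each type, or every gem of a type that has fewer than 4.
That gives 2 + 2 + 2 + 4 + 1 + 3 + 4 + 4 + 1 + 3 + 4 + 4 = 34 gems with no type reaching 5.
The next gem forces some type to 5, so 34 + 1 = 35.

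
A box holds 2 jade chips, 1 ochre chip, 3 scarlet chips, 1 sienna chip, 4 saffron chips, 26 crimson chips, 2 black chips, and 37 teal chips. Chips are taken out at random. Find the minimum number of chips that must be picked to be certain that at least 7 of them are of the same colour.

An adversary could hand out at most 6 chips per colour (6 colours run out sooner): 2 + 1 + 3 + 1 + 4 + 6 + 2 + 6 = 25 chips and still no colour has 7.
One more chip lands in a colour already at 6, so 26 draws are enough and 25 are not.

26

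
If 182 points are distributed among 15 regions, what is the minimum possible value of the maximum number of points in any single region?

13

By the pigeonhole principle, the 15 regions are the holes and the 182 points are the pigeons.
If every region held at most 12 points, the total would be at most 15 × 12 = 180, which is less than 182.
So some region holds at least ⌈182/15⌉ = 13 points.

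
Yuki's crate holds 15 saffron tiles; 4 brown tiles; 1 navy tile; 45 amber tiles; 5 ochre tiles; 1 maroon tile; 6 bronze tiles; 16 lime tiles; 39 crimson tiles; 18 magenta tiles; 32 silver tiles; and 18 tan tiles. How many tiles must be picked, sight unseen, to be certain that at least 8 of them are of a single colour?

67

An adversary could hand out at most 7 tiles per colour (5 colours run out sooner): 7 + 4 + 1 + 7 + 5 + 1 + 6 + 7 + 7 + 7 + 7 + 7 = 66 tiles and still no colour has 8.
By the pigeonhole principle, one more tile lands in a colour already at 7, so 67 draws are enough and 66 are not.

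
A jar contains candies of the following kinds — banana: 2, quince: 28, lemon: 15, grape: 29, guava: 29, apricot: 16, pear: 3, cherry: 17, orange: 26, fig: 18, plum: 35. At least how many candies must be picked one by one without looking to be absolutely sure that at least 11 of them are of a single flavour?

An adversary could hand out at most 10 candies per flavour (banana, pear run out sooner): 2 + 10 + 10 + 10 + 10 + 10 + 3 + 10 + 10 + 10 + 10 = 95 candies and still no flavour has 11.
By pigeonhole, one more candy lands in a flavour already at 10, so 96 draws are enough and 95 are not.

96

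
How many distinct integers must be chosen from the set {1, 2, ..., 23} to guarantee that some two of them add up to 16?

17

Group the elements by complementary pair {x, 16−x}: {1,15}, {2,14}, {3,13}, …, giving 7 two-element pairs, the single value 8 (it cannot pair with itself since the integers are distinct), and 8 integers whose partner 16−x falls outside [1,23].
By the pigeonhole principle, treating each of those 16 groups as a pigeonhole, one can pick one integer per group — 16 integers — with no two summing to 16.
The 17th integer lands in an occupied pair, forcing a sum of 16.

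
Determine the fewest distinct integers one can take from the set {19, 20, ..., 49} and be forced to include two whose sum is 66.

A set avoiding the sum 66 can contain at most one of each pair {x, 66−x}, plus the 3 elements whose complement lies outside the range or equal to its own complement.
The integers 33, …, 49 (17 of them) are such a set: any two sum to at least 33+34 = 67 > 66.
By pigeonhole, any 18th integer completes one of the 14 pairs, so 18 choices force a sum of 66.

18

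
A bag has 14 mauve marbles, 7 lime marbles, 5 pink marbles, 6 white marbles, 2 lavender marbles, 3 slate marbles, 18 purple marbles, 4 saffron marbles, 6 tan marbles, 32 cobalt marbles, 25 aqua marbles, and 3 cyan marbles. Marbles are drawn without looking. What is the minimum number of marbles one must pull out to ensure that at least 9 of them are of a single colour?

An adversary could hand out at most 8 marbles per colour (8 colours run out sooner): 8 + 7 + 5 + 6 + 2 + 3 + 8 + 4 + 6 + 8 + 8 + 3 = 68 marbles and still no colour has 9.
Pigeonhole: one more marble lands in a colour already at 8, so 69 draws are enough and 68 are not.

69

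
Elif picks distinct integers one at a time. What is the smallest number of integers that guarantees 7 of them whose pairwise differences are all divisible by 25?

Integers whose pairwise differences are multiples of 25 are exactly those sharing a remainder mod 25. By pigeonhole, the 25 residue classes mod 25 are the pigeonholes.
With 150 integers one could put 6 in each residue class and have no class reach 7.
The 151st integer pushes some class to 7, so 25·6 + 1 = 151.

151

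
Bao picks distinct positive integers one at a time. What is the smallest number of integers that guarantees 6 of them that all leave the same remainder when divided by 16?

The 16 residue classes mod 16 are the pigeonholes.
With 80 integers one could put 5 in each residue class and have no class reach 6.
The 81st integer pushes some class to 6, so 16·5 + 1 = 81.

81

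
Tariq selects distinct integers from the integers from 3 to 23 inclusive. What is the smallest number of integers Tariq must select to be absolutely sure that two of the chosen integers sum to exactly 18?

Group the elements by complementary pair {x, 18−x}: {3,15}, {4,14}, {5,13}, …, giving 6 two-element pairs, the single value 9 (it cannot pair with itself since the integers are distinct), and 8 integers whose partner 18−x falls outside [3,23].
Pigeonhole: treating each of those 15 groups as a pigeonhole, one can pick one integer per group — 15 integers — with no two summing to 18.
The 16th integer lands in an occupied pair, forcing a sum of 18.

16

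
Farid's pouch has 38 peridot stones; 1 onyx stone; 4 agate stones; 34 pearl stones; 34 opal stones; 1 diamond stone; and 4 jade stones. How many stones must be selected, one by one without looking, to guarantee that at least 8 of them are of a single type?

By pigeonhole, put each drawn stone into a box by type. The largest draw with every box below 8 takes min(count, 7) from each type; types with fewer than 7 contribute all they have.
Σ min(cᵢ, 7) = 7 + 1 + 4 + 7 + 7 + 1 + 4 = 31.
Draw number 31 + 1 = 32 must push one box to 8.

32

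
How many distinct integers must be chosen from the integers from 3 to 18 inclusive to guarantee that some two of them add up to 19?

10

A set avoiding the sum 19 can contain at most one of each pair {x, 19−x}, plus the 2 elements whose complement lies outside the range.
The integers 10, …, 18 (9 of them) are such a set: any two sum to at least 10+11 = 21 > 19.
By the pigeonhole principle, any 10th integer completes one of the 7 pairs, so 10 choices force a sum of 19.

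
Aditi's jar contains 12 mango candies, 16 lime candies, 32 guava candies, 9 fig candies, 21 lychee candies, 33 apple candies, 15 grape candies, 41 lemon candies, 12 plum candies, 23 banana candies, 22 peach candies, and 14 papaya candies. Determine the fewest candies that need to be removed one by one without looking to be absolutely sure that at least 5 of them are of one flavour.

An adversary could hand out at most 4 candies per flavour: 4 + 4 + 4 + 4 + 4 + 4 + 4 + 4 + 4 + 4 + 4 + 4 = 48 candies and still no flavour has 5.
By the pigeonhole principle, one more candy lands in a flavour already at 4, so 49 draws are enough and 48 are not.

49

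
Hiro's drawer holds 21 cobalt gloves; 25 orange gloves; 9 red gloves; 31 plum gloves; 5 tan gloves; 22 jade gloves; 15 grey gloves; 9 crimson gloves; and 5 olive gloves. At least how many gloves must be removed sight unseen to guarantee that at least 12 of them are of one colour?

By pigeonhole, put each drawn glove into a box by colour. The largest draw with every box below 12 takes min(count, 11) from each colour; colours with fewer than 11 contribute all they have.
Σ min(cᵢ, 11) = 11 + 11 + 9 + 11 + 5 + 11 + 11 + 9 + 5 = 83.
Draw number 83 + 1 = 84 must push one box to 12.

84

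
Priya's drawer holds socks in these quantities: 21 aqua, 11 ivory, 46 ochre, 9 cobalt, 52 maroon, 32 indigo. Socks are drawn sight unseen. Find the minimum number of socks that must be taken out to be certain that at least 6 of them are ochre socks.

131

In the worst case for collecting ochre socks, every non-ochre sock comes out first.
There are 21 + 11 + 9 + 52 + 32 = 125 non-ochre socks altogether.
After those, each further sock must be ochre, so 125 + 6 = 131 draws guarantee 6 ochre socks.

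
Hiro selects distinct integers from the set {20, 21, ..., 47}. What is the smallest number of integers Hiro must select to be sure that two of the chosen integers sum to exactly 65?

16

A set avoiding the sum 65 can contain at most one of each pair {x, 65−x}, plus the 2 elements whose complement lies outside the range.
The integers 33, …, 47 (15 of them) are such a set: any two sum to at least 33+34 = 67 > 65.
Any 16th integer completes one of the 13 pairs, so 16 choices force a sum of 65.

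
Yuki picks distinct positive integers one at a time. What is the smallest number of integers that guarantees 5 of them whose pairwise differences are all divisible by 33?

Integers whose pairwise differences are multiples of 33 are exactly those sharing a remainder mod 33. The 33 residue classes mod 33 are the pigeonholes.
With 132 integers one could put 4 in each residue class and have no class reach 5.
The 133rd integer pushes some class to 5, so 33·4 + 1 = 133.

133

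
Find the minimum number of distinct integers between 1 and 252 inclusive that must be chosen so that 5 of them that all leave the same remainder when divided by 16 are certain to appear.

65

The 16 residue classes mod 16 are the pigeonholes.
With 64 integers one could put 4 in each residue class and have no class reach 5.
The 65th integer pushes some class to 5, so 16·4 + 1 = 65.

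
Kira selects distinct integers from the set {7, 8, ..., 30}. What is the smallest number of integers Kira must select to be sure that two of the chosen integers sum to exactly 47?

18

A set avoiding the sum 47 can contain at most one of each pair {x, 47−x}, plus the 10 elements whose complement lies outside the range.
The integers 7, …, 23 (17 of them) are such a set: any two sum to at least 7+8 = 15 and at most 22+23 = 45 < 47.
By the pigeonhole principle, any 18th integer completes one of the 7 pairs, so 18 choices force a sum of 47.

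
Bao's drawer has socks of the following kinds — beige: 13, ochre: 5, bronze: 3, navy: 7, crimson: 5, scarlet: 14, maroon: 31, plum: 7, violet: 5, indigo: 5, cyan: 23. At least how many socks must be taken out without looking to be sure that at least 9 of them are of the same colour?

70

Put each drawn sock into a box by colour. The largest draw with every box below 9 takes min(count, 8) from each colour; colours with fewer than 8 contribute all they have.
Σ min(cᵢ, 8) = 8 + 5 + 3 + 7 + 5 + 8 + 8 + 7 + 5 + 5 + 8 = 69.
Draw number 69 + 1 = 70 must push one box to 9.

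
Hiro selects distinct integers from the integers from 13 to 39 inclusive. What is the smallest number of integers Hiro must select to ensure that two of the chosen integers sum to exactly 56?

17

Group the elements by complementary pair {x, 56−x}: {17,39}, {18,38}, {19,37}, …, giving 11 two-element pairs, the single value 28 (it cannot pair with itself since the integers are distinct), and 4 integers whose partner 56−x falls outside [13,39].
By the pigeonhole principle, treating each of those 16 groups as a pigeonhole, one can pick one integer per group — 16 integers — with no two summing to 56.
The 17th integer lands in an occupied pair, forcing a sum of 56.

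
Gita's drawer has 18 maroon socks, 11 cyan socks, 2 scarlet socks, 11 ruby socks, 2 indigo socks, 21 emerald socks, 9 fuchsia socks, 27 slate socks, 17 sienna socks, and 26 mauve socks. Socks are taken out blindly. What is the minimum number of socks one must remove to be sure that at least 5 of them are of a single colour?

37

The 10 colours are the holes; the socks drawn are the pigeons.
To avoid 5 of any one colour, the worst case takes at most 4 of each colour, or every sock of a colour that has fewer than 4.
That gives 4 + 4 + 2 + 4 + 2 + 4 + 4 + 4 + 4 + 4 = 36 socks with no colour reaching 5.
The next sock forces some colour to 5, so 36 + 1 = 37.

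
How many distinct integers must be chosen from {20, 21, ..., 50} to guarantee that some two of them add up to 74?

19

A set avoiding the sum 74 can contain at most one of each pair {x, 74−x}, plus the 5 elements whose complement lies outside the range or equal to its own complement.
The integers 20, …, 37 (18 of them) are such a set: any two sum to at least 20+21 = 41 and at most 36+37 = 73 < 74.
Pigeonhole: any 19th integer completes one of the 13 pairs, so 19 choices force a sum of 74.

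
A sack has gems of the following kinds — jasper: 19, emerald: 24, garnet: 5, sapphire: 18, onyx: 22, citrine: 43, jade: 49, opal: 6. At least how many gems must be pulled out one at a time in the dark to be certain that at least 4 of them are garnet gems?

185

In the worst case for collecting garnet gems, every non-garnet gem comes out first.
There are 19 + 24 + 18 + 22 + 43 + 49 + 6 = 181 non-garnet gems altogether.
After those, each further gem must be garnet, so 181 + 4 = 185 draws guarantee 4 garnet gems.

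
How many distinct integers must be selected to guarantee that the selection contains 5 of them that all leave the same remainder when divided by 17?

By pigeonhole, the 17 residue classes mod 17 are the pigeonholes.
With 68 integers one could put 4 in each residue class and have no class reach 5.
The 69th integer pushes some class to 5, so 17·4 + 1 = 69.

69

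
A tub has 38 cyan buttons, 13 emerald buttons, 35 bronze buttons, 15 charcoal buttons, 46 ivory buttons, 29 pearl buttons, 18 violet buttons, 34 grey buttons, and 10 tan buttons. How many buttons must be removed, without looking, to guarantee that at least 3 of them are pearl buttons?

212

In the worst case for collecting pearl buttons, every non-pearl button comes out first.
There are 38 + 13 + 35 + 15 + 46 + 18 + 34 + 10 = 209 non-pearl buttons altogether.
After those, each further button must be pearl, so 209 + 3 = 212 draws guarantee 3 pearl buttons.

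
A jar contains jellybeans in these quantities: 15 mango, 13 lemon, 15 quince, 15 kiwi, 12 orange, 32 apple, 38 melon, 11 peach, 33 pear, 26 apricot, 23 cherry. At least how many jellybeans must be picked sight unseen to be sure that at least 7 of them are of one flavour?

An adversary could hand out at most 6 jellybeans per flavour: 6 + 6 + 6 + 6 + 6 + 6 + 6 + 6 + 6 + 6 + 6 = 66 jellybeans and still no flavour has 7.
One more jellybean lands in a flavour already at 6, so 67 draws are enough and 66 are not.

67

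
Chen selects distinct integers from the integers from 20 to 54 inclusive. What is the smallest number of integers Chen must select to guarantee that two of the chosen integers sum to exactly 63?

24

A set avoiding the sum 63 can contain at most one of each pair {x, 63−x}, plus the 11 elements whose complement lies outside the range.
The integers 32, …, 54 (23 of them) are such a set: any two sum to at least 32+33 = 65 > 63.
Any 24th integer completes one of the 12 pairs, so 24 choices force a sum of 63.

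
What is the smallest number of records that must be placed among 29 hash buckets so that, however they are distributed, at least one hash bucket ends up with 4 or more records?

With 87 records one could put exactly 3 in each of the 29 hash buckets, and no hash bucket would reach 4.
One more record must land in a hash bucket that already has 3, giving it 4.
So 29 × 3 + 1 = 88 records are required.

88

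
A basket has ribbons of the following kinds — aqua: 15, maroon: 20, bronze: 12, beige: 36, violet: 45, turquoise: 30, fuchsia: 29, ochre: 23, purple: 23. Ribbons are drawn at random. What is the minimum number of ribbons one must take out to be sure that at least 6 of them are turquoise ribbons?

209

In the worst case for collecting turquoise ribbons, every non-turquoise ribbon comes out first.
There are 15 + 20 + 12 + 36 + 45 + 29 + 23 + 23 = 203 non-turquoise ribbons altogether.
After those, each further ribbon must be turquoise, so 203 + 6 = 209 draws guarantee 6 turquoise ribbons.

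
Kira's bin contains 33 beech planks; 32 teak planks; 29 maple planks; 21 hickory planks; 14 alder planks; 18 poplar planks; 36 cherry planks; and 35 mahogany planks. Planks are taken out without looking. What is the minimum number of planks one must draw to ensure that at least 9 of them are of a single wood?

65

Pigeonhole: put each drawn plank into a box by wood. The largest draw with every box below 9 takes min(count, 8) from each wood.
Σ min(cᵢ, 8) = 8 + 8 + 8 + 8 + 8 + 8 + 8 + 8 = 64.
Draw number 64 + 1 = 65 must push one box to 9.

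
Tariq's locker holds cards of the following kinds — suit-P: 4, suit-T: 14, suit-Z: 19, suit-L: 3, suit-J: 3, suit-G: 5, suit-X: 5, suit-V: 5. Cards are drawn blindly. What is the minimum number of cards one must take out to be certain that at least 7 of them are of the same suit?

38

Pigeonhole: the 8 suits are the holes; the cards drawn are the pigeons.
To avoid 7 of any one suit, the worst case takes at most 6 of each suit, or every card of a suit that has fewer than 6.
That gives 4 + 6 + 6 + 3 + 3 + 5 + 5 + 5 = 37 cards with no suit reaching 7.
The next card forces some suit to 7, so 37 + 1 = 38.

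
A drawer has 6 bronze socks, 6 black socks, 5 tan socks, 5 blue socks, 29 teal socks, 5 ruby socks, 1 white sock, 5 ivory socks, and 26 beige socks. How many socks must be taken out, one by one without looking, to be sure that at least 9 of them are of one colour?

50

Put each drawn sock into a box by colour. The largest draw with every box below 9 takes min(count, 8) from each colour; colours with fewer than 8 contribute all they have.
Σ min(cᵢ, 8) = 6 + 6 + 5 + 5 + 8 + 5 + 1 + 5 + 8 = 49.
Draw number 49 + 1 = 50 must push one box to 9.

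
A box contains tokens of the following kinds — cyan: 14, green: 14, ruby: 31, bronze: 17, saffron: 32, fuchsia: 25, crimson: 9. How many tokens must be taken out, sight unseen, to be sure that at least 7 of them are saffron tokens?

In the worst case for collecting saffron tokens, every non-saffron token comes out first.
There are 14 + 14 + 31 + 17 + 25 + 9 = 110 non-saffron tokens altogether.
After those, each further token must be saffron, so 110 + 7 = 117 draws guarantee 7 saffron tokens.

117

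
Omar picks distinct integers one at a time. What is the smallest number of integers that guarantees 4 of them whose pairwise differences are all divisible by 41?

Integers whose pairwise differences are multiples of 41 are exactly those sharing a remainder mod 41. By pigeonhole, the 41 residue classes mod 41 are the pigeonholes.
With 123 integers one could put 3 in each residue class and have no class reach 4.
The 124th integer pushes some class to 4, so 41·3 + 1 = 124.

124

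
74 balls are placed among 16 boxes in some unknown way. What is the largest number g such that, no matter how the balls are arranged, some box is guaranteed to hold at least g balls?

5

Pigeonhole: the 16 boxes are the holes and the 74 balls are the pigeons.
If every box held at most 4 balls, the total would be at most 16 × 4 = 64, which is less than 74.
So some box holds at least ⌈74/16⌉ = 5 balls.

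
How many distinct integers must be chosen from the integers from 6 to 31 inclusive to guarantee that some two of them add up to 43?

17

Two chosen integers sum to 43 exactly when both halves of some pair {x, 43−x} with 12 ≤ x ≤ 43−x ≤ 31 are chosen — 10 such pairs.
The remaining 6 elements (those with no distinct partner in range) can never complete a 43-sum, so the worst case takes all of them and one from each pair: 6 + 10 = 16.
The 17th integer has to be the second member of some pair, so 16 + 1 = 17.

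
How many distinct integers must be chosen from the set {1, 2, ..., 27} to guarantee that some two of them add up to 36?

19

A set avoiding the sum 36 can contain at most one of each pair {x, 36−x}, plus the 9 elements whose complement lies outside the range or equal to its own complement.
The integers 1, …, 18 (18 of them) are such a set: any two sum to at least 1+2 = 3 and at most 17+18 = 35 < 36.
By the pigeonhole principle, any 19th integer completes one of the 9 pairs, so 19 choices force a sum of 36.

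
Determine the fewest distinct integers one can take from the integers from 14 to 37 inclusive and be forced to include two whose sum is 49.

14

Two chosen integers sum to 49 exactly when both halves of some pair {x, 49−x} with 14 ≤ x ≤ 49−x ≤ 35 are chosen — 11 such pairs.
The remaining 2 elements (those with no distinct partner in range) can never complete a 49-sum, so the worst case takes all of them and one from each pair: 2 + 11 = 13.
The 14th integer has to be the second member of some pair, so 13 + 1 = 14.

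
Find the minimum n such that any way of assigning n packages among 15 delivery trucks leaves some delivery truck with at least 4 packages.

With 45 packages one could put exactly 3 in each of the 15 delivery trucks, and no delivery truck would reach 4.
By pigeonhole, one more package must land in a delivery truck that already has 3, giving it 4.
So 15 × 3 + 1 = 46 packages are required.

46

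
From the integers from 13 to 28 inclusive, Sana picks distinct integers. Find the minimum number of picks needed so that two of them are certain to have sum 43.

10

Group the elements by complementary pair {x, 43−x}: {15,28}, {16,27}, {17,26}, …, giving 7 two-element pairs and 2 integers whose partner 43−x falls outside [13,28].
Pigeonhole: treating each of those 9 groups as a pigeonhole, one can pick one integer per group — 9 integers — with no two summing to 43.
The 10th integer lands in an occupied pair, forcing a sum of 43.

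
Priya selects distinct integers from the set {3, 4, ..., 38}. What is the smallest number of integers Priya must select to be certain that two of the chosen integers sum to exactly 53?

25

A set avoiding the sum 53 can contain at most one of each pair {x, 53−x}, plus the 12 elements whose complement lies outside the range.
The integers 3, …, 26 (24 of them) are such a set: any two sum to at least 3+4 = 7 and at most 25+26 = 51 < 53.
By pigeonhole, any 25th integer completes one of the 12 pairs, so 25 choices force a sum of 53.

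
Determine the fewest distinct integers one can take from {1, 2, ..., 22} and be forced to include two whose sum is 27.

14

Two chosen integers sum to 27 exactly when both halves of some pair {x, 27−x} with 5 ≤ x ≤ 27−x ≤ 22 are chosen — 9 such pairs.
The remaining 4 elements (those with no distinct partner in range) can never complete a 27-sum, so the worst case takes all of them and one from each pair: 4 + 9 = 13.
The 14th integer has to be the second member of some pair, so 13 + 1 = 14.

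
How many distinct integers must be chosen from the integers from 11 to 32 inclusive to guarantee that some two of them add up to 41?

Two chosen integers sum to 41 exactly when both halves of some pair {x, 41−x} with 11 ≤ x ≤ 41−x ≤ 30 are chosen — 10 such pairs.
The remaining 2 elements (those with no distinct partner in range) can never complete a 41-sum, so the worst case takes all of them and one from each pair: 2 + 10 = 12.
Pigeonhole: the 13th integer has to be the second member of some pair, so 12 + 1 = 13.

13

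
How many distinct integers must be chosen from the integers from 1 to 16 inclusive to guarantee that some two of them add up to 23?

12

Group the elements by complementary pair {x, 23−x}: {7,16}, {8,15}, {9,14}, …, giving 5 two-element pairs and 6 integers whose partner 23−x falls outside [1,16].
Pigeonhole: treating each of those 11 groups as a pigeonhole, one can pick one integer per group — 11 integers — with no two summing to 23.
The 12th integer lands in an occupied pair, forcing a sum of 23.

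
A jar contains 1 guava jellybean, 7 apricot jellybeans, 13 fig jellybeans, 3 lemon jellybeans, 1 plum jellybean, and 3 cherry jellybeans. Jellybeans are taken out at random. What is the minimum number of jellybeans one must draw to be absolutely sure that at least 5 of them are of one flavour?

Pigeonhole: put each drawn jellybean into a box by flavour. The largest draw with every box below 5 takes min(count, 4) from each flavour; flavours with fewer than 4 contribute all they have.
Σ min(cᵢ, 4) = 1 + 4 + 4 + 3 + 1 + 3 = 16.
Draw number 16 + 1 = 17 must push one box to 5.

17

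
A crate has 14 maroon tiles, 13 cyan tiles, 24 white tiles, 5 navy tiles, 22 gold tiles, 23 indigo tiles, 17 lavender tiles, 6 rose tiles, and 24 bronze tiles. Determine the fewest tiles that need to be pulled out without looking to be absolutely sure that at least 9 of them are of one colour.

68

By pigeonhole, the 9 colours are the holes; the tiles drawn are the pigeons.
To avoid 9 of any one colour, the worst case takes at most 8 of each colour, or every tile of a colour that has fewer than 8.
That gives 8 + 8 + 8 + 5 + 8 + 8 + 8 + 6 + 8 = 67 tiles with no colour reaching 9.
The next tile forces some colour to 9, so 67 + 1 = 68.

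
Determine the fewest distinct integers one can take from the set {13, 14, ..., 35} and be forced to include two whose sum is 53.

15

A set avoiding the sum 53 can contain at most one of each pair {x, 53−x}, plus the 5 elements whose complement lies outside the range.
The integers 13, …, 26 (14 of them) are such a set: any two sum to at least 13+14 = 27 and at most 25+26 = 51 < 53.
By pigeonhole, any 15th integer completes one of the 9 pairs, so 15 choices force a sum of 53.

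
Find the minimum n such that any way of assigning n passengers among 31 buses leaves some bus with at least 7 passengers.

187

With 186 passengers one could put exactly 6 in each of the 31 buses, and no bus would reach 7.
One more passenger must land in a bus that already has 6, giving it 7.
So 31 × 6 + 1 = 187 passengers are required.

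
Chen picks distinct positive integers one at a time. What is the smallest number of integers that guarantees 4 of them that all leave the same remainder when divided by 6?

19

By the pigeonhole principle, the 6 residue classes mod 6 are the pigeonholes.
With 18 integers one could put 3 in each residue class and have no class reach 4.
The 19th integer pushes some class to 4, so 6·3 + 1 = 19.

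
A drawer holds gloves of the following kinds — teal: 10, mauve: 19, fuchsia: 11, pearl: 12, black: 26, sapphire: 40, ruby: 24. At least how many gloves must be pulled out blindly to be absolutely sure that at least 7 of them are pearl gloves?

137

In the worst case for collecting pearl gloves, every non-pearl glove comes out first.
There are 10 + 19 + 11 + 26 + 40 + 24 = 130 non-pearl gloves altogether.
After those, each further glove must be pearl, so 130 + 7 = 137 draws guarantee 7 pearl gloves.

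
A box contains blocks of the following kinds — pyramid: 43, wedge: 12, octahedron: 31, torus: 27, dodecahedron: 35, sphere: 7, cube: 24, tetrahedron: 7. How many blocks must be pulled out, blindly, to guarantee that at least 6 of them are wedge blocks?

180

In the worst case for collecting wedge blocks, every non-wedge block comes out first.
There are 43 + 31 + 27 + 35 + 7 + 24 + 7 = 174 non-wedge blocks altogether.
After those, each further block must be wedge, so 174 + 6 = 180 draws guarantee 6 wedge blocks.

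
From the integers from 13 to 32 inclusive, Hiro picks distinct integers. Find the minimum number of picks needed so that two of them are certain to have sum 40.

Two chosen integers sum to 40 exactly when both halves of some pair {x, 40−x} with 13 ≤ x ≤ 40−x ≤ 27 are chosen — 7 such pairs.
The remaining 6 elements (those with no distinct partner in range) can never complete a 40-sum, so the worst case takes all of them and one from each pair: 6 + 7 = 13.
Pigeonhole: the 14th integer has to be the second member of some pair, so 13 + 1 = 14.

14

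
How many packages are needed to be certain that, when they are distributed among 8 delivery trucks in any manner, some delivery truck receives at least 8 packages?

With 56 packages one could put exactly 7 in each of the 8 delivery trucks, and no delivery truck would reach 8.
Pigeonhole: one more package must land in a delivery truck that already has 7, giving it 8.
So 8 × 7 + 1 = 57 packages are required.

57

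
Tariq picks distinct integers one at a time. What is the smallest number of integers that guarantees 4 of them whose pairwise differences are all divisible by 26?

Integers whose pairwise differences are multiples of 26 are exactly those sharing a remainder mod 26. By the pigeonhole principle, the 26 residue classes mod 26 are the pigeonholes.
With 78 integers one could put 3 in each residue class and have no class reach 4.
The 79th integer pushes some class to 4, so 26·3 + 1 = 79.

79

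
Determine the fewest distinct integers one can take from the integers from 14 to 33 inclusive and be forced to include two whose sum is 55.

15

Two chosen integers sum to 55 exactly when both halves of some pair {x, 55−x} with 22 ≤ x ≤ 55−x ≤ 33 are chosen — 6 such pairs.
The remaining 8 elements (those with no distinct partner in range) can never complete a 55-sum, so the worst case takes all of them and one from each pair: 8 + 6 = 14.
The 15th integer has to be the second member of some pair, so 14 + 1 = 15.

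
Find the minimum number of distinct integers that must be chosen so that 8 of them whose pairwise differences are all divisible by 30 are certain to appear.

Integers whose pairwise differences are multiples of 30 are exactly those sharing a remainder mod 30. The 30 residue classes mod 30 are the pigeonholes.
With 210 integers one could put 7 in each residue class and have no class reach 8.
The 211th integer pushes some class to 8, so 30·7 + 1 = 211.

211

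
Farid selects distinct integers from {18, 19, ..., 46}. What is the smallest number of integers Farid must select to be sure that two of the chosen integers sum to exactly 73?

A set avoiding the sum 73 can contain at most one of each pair {x, 73−x}, plus the 9 elements whose complement lies outside the range.
The integers 18, …, 36 (19 of them) are such a set: any two sum to at least 18+19 = 37 and at most 35+36 = 71 < 73.
Any 20th integer completes one of the 10 pairs, so 20 choices force a sum of 73.

20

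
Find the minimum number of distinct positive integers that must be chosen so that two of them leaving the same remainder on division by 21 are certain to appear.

The 21 residue classes mod 21 are the pigeonholes.
With 21 integers one could put 1 in each residue class and have no class reach 2.
The 22nd integer pushes some class to 2, so 21·1 + 1 = 22.

22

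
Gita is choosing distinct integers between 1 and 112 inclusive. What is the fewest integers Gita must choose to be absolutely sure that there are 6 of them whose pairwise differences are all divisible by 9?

Integers whose pairwise differences are multiples of 9 are exactly those sharing a remainder mod 9. The 9 residue classes mod 9 are the pigeonholes.
With 45 integers one could put 5 in each residue class and have no class reach 6.
The 46th integer pushes some class to 6, so 9·5 + 1 = 46.

46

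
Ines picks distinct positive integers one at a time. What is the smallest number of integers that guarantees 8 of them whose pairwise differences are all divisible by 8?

Integers whose pairwise differences are multiples of 8 are exactly those sharing a remainder mod 8. The 8 residue classes mod 8 are the pigeonholes.
With 56 integers one could put 7 in each residue class and have no class reach 8.
The 57th integer pushes some class to 8, so 8·7 + 1 = 57.

57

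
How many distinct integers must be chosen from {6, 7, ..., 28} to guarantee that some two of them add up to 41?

Group the elements by complementary pair {x, 41−x}: {13,28}, {14,27}, {15,26}, …, giving 8 two-element pairs and 7 integers whose partner 41−x falls outside [6,28].
By the pigeonhole principle, treating each of those 15 groups as a pigeonhole, one can pick one integer per group — 15 integers — with no two summing to 41.
The 16th integer lands in an occupied pair, forcing a sum of 41.

16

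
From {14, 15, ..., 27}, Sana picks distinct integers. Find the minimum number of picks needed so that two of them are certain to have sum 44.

10

Group the elements by complementary pair {x, 44−x}: {17,27}, {18,26}, {19,25}, …, giving 5 two-element pairs, the single value 22 (it cannot pair with itself since the integers are distinct), and 3 integers whose partner 44−x falls outside [14,27].
Treating each of those 9 groups as a pigeonhole, one can pick one integer per group — 9 integers — with no two summing to 44.
The 10th integer lands in an occupied pair, forcing a sum of 44.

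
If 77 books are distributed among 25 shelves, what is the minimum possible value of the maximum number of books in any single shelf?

4

The 25 shelves are the holes and the 77 books are the pigeons.
If every shelf held at most 3 books, the total would be at most 25 × 3 = 75, which is less than 77.
So some shelf holds at least ⌈77/25⌉ = 4 books.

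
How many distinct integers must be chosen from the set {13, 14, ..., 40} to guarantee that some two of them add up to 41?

A set avoiding the sum 41 can contain at most one of each pair {x, 41−x}, plus the 12 elements whose complement lies outside the range.
The integers 21, …, 40 (20 of them) are such a set: any two sum to at least 21+22 = 43 > 41.
Pigeonhole: any 21st integer completes one of the 8 pairs, so 21 choices force a sum of 41.

21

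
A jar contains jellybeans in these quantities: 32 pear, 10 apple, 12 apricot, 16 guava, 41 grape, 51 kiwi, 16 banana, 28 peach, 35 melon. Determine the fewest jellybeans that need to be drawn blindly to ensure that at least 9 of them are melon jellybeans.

215

In the worst case for collecting melon jellybeans, every non-melon jellybean comes out first.
There are 32 + 10 + 12 + 16 + 41 + 51 + 16 + 28 = 206 non-melon jellybeans altogether.
After those, each further jellybean must be melon, so 206 + 9 = 215 draws guarantee 9 melon jellybeans.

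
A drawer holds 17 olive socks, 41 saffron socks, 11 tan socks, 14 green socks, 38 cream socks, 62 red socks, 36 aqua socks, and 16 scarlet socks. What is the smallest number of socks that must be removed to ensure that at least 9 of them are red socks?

In the worst case for collecting red socks, every non-red sock comes out first.
There are 17 + 41 + 11 + 14 + 38 + 36 + 16 = 173 non-red socks altogether.
After those, each further sock must be red, so 173 + 9 = 182 draws guarantee 9 red socks.

182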